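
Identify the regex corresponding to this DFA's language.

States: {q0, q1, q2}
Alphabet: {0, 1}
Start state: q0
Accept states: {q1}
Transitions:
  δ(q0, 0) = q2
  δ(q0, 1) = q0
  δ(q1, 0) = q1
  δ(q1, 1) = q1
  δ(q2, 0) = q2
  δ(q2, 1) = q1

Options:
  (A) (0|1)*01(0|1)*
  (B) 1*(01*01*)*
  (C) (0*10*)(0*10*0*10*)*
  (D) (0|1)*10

Check each option against the DFA on short strings; one disagreement eliminates an option:
  (A) (0|1)*01(0|1)*: agrees with the DFA on every string of length ≤ 6
  (B) 1*(01*01*)*: on ε the DFA stays in q0 and rejects (q0 ∉ Accept), but the regex matches it → eliminate
  (C) (0*10*)(0*10*0*10*)*: on '1' the DFA goes q0 → q0 and rejects (q0 ∉ Accept), but the regex matches it → eliminate
  (D) (0|1)*10: on '01' the DFA goes q0 → q2 → q1 and accepts (q1 ∈ Accept), but the regex does not match it → eliminate
Only (A) is consistent with the DFA.
(A) (0|1)*01(0|1)*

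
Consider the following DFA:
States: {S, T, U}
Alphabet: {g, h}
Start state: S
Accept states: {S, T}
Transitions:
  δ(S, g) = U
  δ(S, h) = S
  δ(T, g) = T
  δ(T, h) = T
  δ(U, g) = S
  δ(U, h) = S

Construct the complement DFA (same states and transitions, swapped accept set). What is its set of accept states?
Complement accept states = All states \ Original accept states
= {S, T, U} \ {S, T}
{U}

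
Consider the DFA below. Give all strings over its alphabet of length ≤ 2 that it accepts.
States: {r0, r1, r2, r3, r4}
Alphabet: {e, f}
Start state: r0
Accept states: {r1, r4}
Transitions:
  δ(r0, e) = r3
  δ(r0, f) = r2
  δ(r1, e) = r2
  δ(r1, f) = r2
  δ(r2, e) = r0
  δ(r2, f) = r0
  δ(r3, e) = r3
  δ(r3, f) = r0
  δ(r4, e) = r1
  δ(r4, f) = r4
None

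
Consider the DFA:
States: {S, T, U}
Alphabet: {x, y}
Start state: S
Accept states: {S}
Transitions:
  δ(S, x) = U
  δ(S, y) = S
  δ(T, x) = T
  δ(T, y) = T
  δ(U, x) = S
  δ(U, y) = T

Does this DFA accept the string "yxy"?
Processing string "yxy":
  S --y--> S
  S --x--> U
  U --y--> T
Final state: T
Accept states: {S}
No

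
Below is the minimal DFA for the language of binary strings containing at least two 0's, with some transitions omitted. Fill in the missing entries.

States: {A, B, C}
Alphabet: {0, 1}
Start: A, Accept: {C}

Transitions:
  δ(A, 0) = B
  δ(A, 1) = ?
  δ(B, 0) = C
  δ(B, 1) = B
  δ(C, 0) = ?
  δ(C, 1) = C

From the language and accept set, identify what each state tracks — A: zero 0's seen; B: one 0 seen; C: ≥ two 0's seen.
Each missing δ(q, a) is the state matching the new tracked value after reading a.
δ(A, 1) = A; δ(C, 0) = C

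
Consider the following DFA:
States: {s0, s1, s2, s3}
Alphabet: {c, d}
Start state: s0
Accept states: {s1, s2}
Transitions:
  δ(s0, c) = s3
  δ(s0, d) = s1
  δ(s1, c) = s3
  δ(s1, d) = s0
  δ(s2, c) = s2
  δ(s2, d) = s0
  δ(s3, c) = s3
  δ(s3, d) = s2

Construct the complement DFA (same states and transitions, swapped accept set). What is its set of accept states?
Complement accept states = All states \ Original accept states
= {s0, s1, s2, s3} \ {s1, s2}
{s0, s3}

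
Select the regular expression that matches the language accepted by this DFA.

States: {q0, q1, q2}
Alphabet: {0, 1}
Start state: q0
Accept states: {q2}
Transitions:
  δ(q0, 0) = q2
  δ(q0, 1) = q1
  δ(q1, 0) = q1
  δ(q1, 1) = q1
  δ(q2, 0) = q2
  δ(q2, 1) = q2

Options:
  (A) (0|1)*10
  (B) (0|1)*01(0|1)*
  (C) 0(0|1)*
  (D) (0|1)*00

Check each option against the DFA on short strings; one disagreement eliminates an option:
  (A) (0|1)*10: on '0' the DFA goes q0 → q2 and accepts (q2 ∈ Accept), but the regex does not match it → eliminate
  (B) (0|1)*01(0|1)*: on '0' the DFA goes q0 → q2 and accepts (q2 ∈ Accept), but the regex does not match it → eliminate
  (C) 0(0|1)*: agrees with the DFA on every string of length ≤ 6
  (D) (0|1)*00: on '0' the DFA goes q0 → q2 and accepts (q2 ∈ Accept), but the regex does not match it → eliminate
Only (C) is consistent with the DFA.
(C) 0(0|1)*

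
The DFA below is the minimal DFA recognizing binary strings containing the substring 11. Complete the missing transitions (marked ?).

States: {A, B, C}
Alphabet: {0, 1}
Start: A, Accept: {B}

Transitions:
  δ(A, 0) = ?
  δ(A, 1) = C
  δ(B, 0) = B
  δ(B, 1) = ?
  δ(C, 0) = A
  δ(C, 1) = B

From the language and accept set, identify what each state tracks — A: no progress toward 11; B: substring 11 seen; C: one trailing 1.
Each missing δ(q, a) is the state matching the new tracked value after reading a.
δ(A, 0) = A; δ(B, 1) = B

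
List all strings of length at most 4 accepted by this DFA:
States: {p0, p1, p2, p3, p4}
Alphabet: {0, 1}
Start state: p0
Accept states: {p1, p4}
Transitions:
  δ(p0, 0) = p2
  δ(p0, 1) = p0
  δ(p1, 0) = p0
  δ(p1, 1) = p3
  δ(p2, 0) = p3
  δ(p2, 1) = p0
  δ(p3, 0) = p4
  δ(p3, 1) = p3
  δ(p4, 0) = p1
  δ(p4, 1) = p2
000, 0000, 0010, 1000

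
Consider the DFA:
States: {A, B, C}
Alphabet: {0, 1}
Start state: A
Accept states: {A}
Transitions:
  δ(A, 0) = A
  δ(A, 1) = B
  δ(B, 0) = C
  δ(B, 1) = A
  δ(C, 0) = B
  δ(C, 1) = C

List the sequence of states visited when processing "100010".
read '1': A → B
  read '0': B → C
  read '0': C → B
  read '0': B → C
  read '1': C → C
  read '0': C → B
A -> B -> C -> B -> C -> C -> B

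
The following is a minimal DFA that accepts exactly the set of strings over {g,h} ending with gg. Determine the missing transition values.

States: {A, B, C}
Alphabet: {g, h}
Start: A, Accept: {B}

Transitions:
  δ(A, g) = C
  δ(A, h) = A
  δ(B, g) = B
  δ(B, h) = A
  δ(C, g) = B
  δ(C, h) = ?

From the language and accept set, identify what each state tracks — A: last symbol not g; B: two trailing g's; C: one trailing g.
Each missing δ(q, a) is the state matching the new tracked value after reading a.
δ(C, h) = A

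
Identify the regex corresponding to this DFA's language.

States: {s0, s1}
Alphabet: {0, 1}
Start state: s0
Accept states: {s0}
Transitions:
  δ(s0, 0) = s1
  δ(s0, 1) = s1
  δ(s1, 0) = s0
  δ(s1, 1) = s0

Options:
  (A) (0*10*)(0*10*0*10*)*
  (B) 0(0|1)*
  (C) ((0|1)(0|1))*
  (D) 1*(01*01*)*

Check each option against the DFA on short strings; one disagreement eliminates an option:
  (A) (0*10*)(0*10*0*10*)*: on ε the DFA stays in s0 and accepts (s0 ∈ Accept), but the regex does not match it → eliminate
  (B) 0(0|1)*: on ε the DFA stays in s0 and accepts (s0 ∈ Accept), but the regex does not match it → eliminate
  (C) ((0|1)(0|1))*: agrees with the DFA on every string of length ≤ 6
  (D) 1*(01*01*)*: on '1' the DFA goes s0 → s1 and rejects (s1 ∉ Accept), but the regex matches it → eliminate
Only (C) is consistent with the DFA.
(C) ((0|1)(0|1))*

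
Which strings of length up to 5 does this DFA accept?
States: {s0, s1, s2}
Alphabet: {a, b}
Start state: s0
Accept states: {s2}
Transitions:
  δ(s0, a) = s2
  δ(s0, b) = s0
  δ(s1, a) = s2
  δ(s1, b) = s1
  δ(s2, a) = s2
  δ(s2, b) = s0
a, aa, ba, aaa, aba, baa, bba, aaaa, aaba, abaa, abba, baaa, baba, bbaa, bbba, aaaaa, aaaba, aabaa, aabba, abaaa, ababa, abbaa, abbba, baaaa, baaba, babaa, babba, bbaaa, bbaba, bbbaa, bbbba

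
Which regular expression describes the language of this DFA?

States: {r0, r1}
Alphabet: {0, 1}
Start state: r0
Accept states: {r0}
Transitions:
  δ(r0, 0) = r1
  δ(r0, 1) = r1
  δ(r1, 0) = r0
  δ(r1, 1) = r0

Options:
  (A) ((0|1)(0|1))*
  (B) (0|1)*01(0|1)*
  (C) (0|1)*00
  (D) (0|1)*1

Check each option against the DFA on short strings; one disagreement eliminates an option:
  (A) ((0|1)(0|1))*: agrees with the DFA on every string of length ≤ 6
  (B) (0|1)*01(0|1)*: on ε the DFA stays in r0 and accepts (r0 ∈ Accept), but the regex does not match it → eliminate
  (C) (0|1)*00: on ε the DFA stays in r0 and accepts (r0 ∈ Accept), but the regex does not match it → eliminate
  (D) (0|1)*1: on ε the DFA stays in r0 and accepts (r0 ∈ Accept), but the regex does not match it → eliminate
Only (A) is consistent with the DFA.
(A) ((0|1)(0|1))*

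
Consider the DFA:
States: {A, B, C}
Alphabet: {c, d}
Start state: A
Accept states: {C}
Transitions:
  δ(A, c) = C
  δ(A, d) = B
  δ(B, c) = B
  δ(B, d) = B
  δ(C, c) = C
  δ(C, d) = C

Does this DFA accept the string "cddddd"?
Processing string "cddddd":
  A --c--> C
  C --d--> C
  C --d--> C
  C --d--> C
  C --d--> C
  C --d--> C
Final state: C
Accept states: {C}
Yes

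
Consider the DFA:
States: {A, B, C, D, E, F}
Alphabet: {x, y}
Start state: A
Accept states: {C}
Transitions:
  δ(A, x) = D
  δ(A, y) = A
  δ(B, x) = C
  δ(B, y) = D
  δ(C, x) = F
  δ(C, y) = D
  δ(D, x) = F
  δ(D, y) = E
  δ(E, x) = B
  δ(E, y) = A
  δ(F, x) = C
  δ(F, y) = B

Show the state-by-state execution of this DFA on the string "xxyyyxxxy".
read 'x': A → D
  read 'x': D → F
  read 'y': F → B
  read 'y': B → D
  read 'y': D → E
  read 'x': E → B
  read 'x': B → C
  read 'x': C → F
  read 'y': F → B
A -> D -> F -> B -> D -> E -> B -> C -> F -> B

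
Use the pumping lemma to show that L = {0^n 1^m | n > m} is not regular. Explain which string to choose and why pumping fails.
Assume L is regular with pumping length p. Idea: pumping down the 0-block drops the 0-count to at most the 1-count.
Choose s = 0^(p+1) 1^p ∈ L (|s| = 2p+1 ≥ p). By the pumping lemma, s = xyz with |xy| ≤ p, |y| > 0, so y = 0^k with k ≥ 1. Take i = 0: xz = 0^(p+1−k) 1^p. Since k ≥ 1, p+1−k ≤ p, so the number of 0's is no longer strictly greater than the number of 1's, hence xz ∉ L.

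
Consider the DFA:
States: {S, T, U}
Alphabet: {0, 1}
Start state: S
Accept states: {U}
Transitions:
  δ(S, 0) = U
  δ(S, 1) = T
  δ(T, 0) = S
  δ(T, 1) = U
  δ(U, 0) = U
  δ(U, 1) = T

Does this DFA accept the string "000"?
Processing string "000":
  S --0--> U
  U --0--> U
  U --0--> U
Final state: U
Accept states: {U}
Yes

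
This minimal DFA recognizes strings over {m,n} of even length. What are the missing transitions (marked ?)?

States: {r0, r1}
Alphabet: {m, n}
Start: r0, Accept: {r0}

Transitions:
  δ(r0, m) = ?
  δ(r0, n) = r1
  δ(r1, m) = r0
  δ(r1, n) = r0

From the language and accept set, identify what each state tracks — r0: even length so far; r1: odd length so far.
Each missing δ(q, a) is the state matching the new tracked value after reading a.
δ(r0, m) = r1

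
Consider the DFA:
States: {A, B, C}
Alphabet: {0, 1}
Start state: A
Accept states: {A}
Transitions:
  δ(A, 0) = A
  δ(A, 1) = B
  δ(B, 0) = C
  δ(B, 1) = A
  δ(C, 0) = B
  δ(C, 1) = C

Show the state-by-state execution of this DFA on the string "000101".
read '0': A → A
  read '0': A → A
  read '0': A → A
  read '1': A → B
  read '0': B → C
  read '1': C → C
A -> A -> A -> A -> B -> C -> C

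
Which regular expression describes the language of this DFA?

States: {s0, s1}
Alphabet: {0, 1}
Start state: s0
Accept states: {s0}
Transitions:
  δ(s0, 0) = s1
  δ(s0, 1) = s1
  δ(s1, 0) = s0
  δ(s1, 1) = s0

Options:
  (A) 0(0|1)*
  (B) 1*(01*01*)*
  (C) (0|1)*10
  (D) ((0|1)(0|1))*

Check each option against the DFA on short strings; one disagreement eliminates an option:
  (A) 0(0|1)*: on ε the DFA stays in s0 and accepts (s0 ∈ Accept), but the regex does not match it → eliminate
  (B) 1*(01*01*)*: on '1' the DFA goes s0 → s1 and rejects (s1 ∉ Accept), but the regex matches it → eliminate
  (C) (0|1)*10: on ε the DFA stays in s0 and accepts (s0 ∈ Accept), but the regex does not match it → eliminate
  (D) ((0|1)(0|1))*: agrees with the DFA on every string of length ≤ 6
Only (D) is consistent with the DFA.
(D) ((0|1)(0|1))*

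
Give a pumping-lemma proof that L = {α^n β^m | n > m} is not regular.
Assume L is regular with pumping length p. Idea: pumping down the α-block drops the α-count to at most the β-count.
Choose s = α^(p+1) β^p ∈ L (|s| = 2p+1 ≥ p). By the pumping lemma, s = xyz with |xy| ≤ p, |y| > 0, so y = α^k with k ≥ 1. Take i = 0: xz = α^(p+1−k) β^p. Since k ≥ 1, p+1−k ≤ p, so the number of α's is no longer strictly greater than the number of β's, hence xz ∉ L.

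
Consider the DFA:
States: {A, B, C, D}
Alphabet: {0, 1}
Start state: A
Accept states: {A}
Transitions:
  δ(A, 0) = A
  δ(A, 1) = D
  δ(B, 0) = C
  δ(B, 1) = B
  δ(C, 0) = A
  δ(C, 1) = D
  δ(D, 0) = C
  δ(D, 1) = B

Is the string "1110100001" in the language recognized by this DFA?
Processing string "1110100001":
  A --1--> D
  D --1--> B
  B --1--> B
  B --0--> C
  C --1--> D
  D --0--> C
  C --0--> A
  A --0--> A
  A --0--> A
  A --1--> D
Final state: D
Accept states: {A}
No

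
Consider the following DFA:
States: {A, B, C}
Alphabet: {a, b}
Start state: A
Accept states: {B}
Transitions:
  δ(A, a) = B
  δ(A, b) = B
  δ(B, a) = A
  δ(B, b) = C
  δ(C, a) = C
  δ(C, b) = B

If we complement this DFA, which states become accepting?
Complement accept states = All states \ Original accept states
= {A, B, C} \ {B}
{A, C}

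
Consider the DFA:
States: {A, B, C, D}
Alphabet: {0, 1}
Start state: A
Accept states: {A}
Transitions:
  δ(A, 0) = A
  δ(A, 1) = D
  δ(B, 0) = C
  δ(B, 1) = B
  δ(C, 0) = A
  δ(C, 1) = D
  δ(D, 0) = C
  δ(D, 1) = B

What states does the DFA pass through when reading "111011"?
read '1': A → D
  read '1': D → B
  read '1': B → B
  read '0': B → C
  read '1': C → D
  read '1': D → B
A -> D -> B -> B -> C -> D -> B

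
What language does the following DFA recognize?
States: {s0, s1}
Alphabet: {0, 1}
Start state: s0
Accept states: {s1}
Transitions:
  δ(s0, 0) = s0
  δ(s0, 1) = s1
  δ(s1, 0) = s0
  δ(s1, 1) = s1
Testing a few strings:
  '0' → reject
  '1' → accept
  '100' → reject
  '101' → accept
State roles: s0=last symbol not 1; s1=last symbol is 1
All binary strings ending with 1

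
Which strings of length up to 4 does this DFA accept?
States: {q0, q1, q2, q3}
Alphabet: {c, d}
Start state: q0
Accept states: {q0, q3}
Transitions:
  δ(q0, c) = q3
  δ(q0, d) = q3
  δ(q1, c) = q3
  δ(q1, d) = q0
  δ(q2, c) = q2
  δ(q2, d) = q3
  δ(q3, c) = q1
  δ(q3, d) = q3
ε, c, d, cd, dd, ccc, ccd, cdd, dcc, dcd, ddd, cccd, ccdc, ccdd, cdcc, cdcd, cddd, dccd, dcdc, dcdd, ddcc, ddcd, dddd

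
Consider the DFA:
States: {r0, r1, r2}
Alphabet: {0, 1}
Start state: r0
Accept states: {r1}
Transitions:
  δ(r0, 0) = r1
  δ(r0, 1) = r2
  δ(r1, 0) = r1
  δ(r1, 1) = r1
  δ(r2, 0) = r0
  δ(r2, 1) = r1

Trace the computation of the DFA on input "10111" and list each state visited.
read '1': r0 → r2
  read '0': r2 → r0
  read '1': r0 → r2
  read '1': r2 → r1
  read '1': r1 → r1
r0 -> r2 -> r0 -> r2 -> r1 -> r1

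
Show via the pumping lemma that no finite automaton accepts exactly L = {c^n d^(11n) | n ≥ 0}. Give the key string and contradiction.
Assume L is regular with pumping length p. Idea: pumping the c-block breaks the 1:11 ratio.
Choose s = c^p d^(11p) (length 12p ≥ p). By the pumping lemma, s = xyz with |xy| ≤ p, |y| > 0, so y = c^k with k ≥ 1. Then xy²z = c^(p+k) d^(11p). For this to be in L we would need 11p = 11(p+k), i.e. 11k = 0, contradicting k ≥ 1. So xy²z ∉ L.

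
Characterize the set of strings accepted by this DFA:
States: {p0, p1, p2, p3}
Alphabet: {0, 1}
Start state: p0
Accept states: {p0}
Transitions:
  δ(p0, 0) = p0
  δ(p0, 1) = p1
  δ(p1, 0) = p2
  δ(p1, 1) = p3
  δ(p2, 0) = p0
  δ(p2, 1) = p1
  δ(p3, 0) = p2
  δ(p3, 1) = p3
Testing a few strings:
  '1' → reject
  '00' → accept
  '0101' → reject
  '01' → reject
State roles: p0=value ≡ 0 (mod 4); p1=value ≡ 1 (mod 4); p2=value ≡ 2 (mod 4); p3=value ≡ 3 (mod 4)
All binary strings representing a multiple of 4 (read in base 2; leading zeros allowed and ε counts as 0)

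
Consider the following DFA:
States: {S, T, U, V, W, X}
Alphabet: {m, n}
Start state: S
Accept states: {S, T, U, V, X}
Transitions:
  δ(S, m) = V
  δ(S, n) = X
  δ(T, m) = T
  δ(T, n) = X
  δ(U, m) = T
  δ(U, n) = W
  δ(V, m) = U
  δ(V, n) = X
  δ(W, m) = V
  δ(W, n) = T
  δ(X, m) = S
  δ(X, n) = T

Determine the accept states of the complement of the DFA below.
Complement accept states = All states \ Original accept states
= {S, T, U, V, W, X} \ {S, T, U, V, X}
{W}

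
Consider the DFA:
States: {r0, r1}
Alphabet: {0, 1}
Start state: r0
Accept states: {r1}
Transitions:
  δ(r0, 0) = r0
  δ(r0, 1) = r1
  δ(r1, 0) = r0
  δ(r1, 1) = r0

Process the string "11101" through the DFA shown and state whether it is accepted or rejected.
Processing string "11101":
  r0 --1--> r1
  r1 --1--> r0
  r0 --1--> r1
  r1 --0--> r0
  r0 --1--> r1
Final state: r1
Accept states: {r1}
Yes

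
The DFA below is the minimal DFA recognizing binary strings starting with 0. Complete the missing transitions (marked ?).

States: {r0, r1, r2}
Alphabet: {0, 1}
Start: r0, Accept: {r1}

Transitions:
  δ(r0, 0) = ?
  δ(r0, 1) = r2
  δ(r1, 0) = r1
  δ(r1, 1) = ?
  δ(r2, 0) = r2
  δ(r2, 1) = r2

From the language and accept set, identify what each state tracks — r0: no input read; r1: started with 0; r2: started with 1 (dead).
Each missing δ(q, a) is the state matching the new tracked value after reading a.
δ(r0, 0) = r1; δ(r1, 1) = r1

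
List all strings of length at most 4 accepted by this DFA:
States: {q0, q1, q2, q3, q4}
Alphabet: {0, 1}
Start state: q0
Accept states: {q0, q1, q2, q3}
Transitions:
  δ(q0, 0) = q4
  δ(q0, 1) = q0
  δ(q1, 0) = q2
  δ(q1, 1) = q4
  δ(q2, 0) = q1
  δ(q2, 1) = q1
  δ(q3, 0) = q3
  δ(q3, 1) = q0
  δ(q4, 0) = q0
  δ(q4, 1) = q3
ε, 1, 00, 01, 11, 001, 010, 011, 100, 101, 111, 0000, 0001, 0011, 0100, 0101, 0111, 1001, 1010, 1011, 1100, 1101, 1111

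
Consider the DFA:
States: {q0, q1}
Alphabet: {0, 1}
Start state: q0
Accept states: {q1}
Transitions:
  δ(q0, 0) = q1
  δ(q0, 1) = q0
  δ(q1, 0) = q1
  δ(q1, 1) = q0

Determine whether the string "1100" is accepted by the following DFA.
Processing string "1100":
  q0 --1--> q0
  q0 --1--> q0
  q0 --0--> q1
  q1 --0--> q1
Final state: q1
Accept states: {q1}
Yes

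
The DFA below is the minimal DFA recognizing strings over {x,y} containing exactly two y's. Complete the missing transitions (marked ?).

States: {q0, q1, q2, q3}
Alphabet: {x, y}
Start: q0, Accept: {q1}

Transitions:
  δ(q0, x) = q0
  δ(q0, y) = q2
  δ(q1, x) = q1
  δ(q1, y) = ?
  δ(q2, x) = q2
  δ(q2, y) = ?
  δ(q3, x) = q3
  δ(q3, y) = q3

From the language and accept set, identify what each state tracks — q0: zero y's; q1: two y's; q2: one y; q3: ≥ three y's (dead).
Each missing δ(q, a) is the state matching the new tracked value after reading a.
δ(q1, y) = q3; δ(q2, y) = q1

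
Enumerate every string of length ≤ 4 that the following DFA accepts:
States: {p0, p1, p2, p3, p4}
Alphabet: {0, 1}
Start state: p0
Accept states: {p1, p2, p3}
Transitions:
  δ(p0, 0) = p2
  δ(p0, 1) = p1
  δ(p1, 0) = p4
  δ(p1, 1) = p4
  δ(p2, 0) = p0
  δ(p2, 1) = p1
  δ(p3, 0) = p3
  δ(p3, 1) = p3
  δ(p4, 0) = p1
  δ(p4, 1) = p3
0, 1, 01, 000, 001, 100, 101, 110, 111, 0001, 0100, 0101, 0110, 0111, 1010, 1011, 1110, 1111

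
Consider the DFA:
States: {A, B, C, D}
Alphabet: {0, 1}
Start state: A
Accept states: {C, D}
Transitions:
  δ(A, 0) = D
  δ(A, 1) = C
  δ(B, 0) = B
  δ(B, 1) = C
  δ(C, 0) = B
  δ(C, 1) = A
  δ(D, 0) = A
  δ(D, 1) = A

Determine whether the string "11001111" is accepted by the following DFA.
Processing string "11001111":
  A --1--> C
  C --1--> A
  A --0--> D
  D --0--> A
  A --1--> C
  C --1--> A
  A --1--> C
  C --1--> A
Final state: A
Accept states: {C, D}
No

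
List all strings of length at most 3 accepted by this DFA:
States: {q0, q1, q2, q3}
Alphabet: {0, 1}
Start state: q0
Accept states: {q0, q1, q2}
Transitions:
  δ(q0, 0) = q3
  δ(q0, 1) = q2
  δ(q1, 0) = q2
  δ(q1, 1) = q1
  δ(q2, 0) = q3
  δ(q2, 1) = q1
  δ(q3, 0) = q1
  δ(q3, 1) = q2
ε, 1, 00, 01, 11, 000, 001, 011, 100, 101, 110, 111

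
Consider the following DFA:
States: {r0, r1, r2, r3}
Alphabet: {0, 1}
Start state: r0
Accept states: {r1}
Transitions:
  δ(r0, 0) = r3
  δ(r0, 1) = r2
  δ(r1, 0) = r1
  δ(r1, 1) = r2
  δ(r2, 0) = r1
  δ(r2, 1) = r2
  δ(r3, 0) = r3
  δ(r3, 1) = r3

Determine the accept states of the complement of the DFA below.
Complement accept states = All states \ Original accept states
= {r0, r1, r2, r3} \ {r1}
{r0, r2, r3}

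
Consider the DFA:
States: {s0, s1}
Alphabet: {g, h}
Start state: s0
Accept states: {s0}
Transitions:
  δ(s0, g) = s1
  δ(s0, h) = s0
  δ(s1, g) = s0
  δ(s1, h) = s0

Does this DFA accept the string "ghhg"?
Processing string "ghhg":
  s0 --g--> s1
  s1 --h--> s0
  s0 --h--> s0
  s0 --g--> s1
Final state: s1
Accept states: {s0}
No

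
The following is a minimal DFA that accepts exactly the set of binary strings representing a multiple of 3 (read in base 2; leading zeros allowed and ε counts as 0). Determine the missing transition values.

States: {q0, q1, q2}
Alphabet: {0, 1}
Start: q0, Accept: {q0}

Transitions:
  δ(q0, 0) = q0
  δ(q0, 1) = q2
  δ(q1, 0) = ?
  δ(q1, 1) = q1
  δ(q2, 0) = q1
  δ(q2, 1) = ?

From the language and accept set, identify what each state tracks — q0: value ≡ 0 (mod 3); q1: value ≡ 2 (mod 3); q2: value ≡ 1 (mod 3).
Each missing δ(q, a) is the state matching the new tracked value after reading a.
δ(q1, 0) = q2; δ(q2, 1) = q0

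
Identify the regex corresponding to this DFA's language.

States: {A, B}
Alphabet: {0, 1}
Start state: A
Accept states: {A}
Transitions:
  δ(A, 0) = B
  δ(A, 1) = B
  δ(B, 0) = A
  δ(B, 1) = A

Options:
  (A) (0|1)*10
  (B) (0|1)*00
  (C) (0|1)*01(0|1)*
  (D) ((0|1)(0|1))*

Check each option against the DFA on short strings; one disagreement eliminates an option:
  (A) (0|1)*10: on ε the DFA stays in A and accepts (A ∈ Accept), but the regex does not match it → eliminate
  (B) (0|1)*00: on ε the DFA stays in A and accepts (A ∈ Accept), but the regex does not match it → eliminate
  (C) (0|1)*01(0|1)*: on ε the DFA stays in A and accepts (A ∈ Accept), but the regex does not match it → eliminate
  (D) ((0|1)(0|1))*: agrees with the DFA on every string of length ≤ 6
Only (D) is consistent with the DFA.
(D) ((0|1)(0|1))*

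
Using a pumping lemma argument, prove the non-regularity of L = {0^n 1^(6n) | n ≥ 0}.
Assume L is regular with pumping length p. Idea: pumping the 0-block breaks the 1:6 ratio.
Choose s = 0^p 1^(6p) (length 7p ≥ p). By the pumping lemma, s = xyz with |xy| ≤ p, |y| > 0, so y = 0^k with k ≥ 1. Then xy²z = 0^(p+k) 1^(6p). For this to be in L we would need 6p = 6(p+k), i.e. 6k = 0, contradicting k ≥ 1. So xy²z ∉ L.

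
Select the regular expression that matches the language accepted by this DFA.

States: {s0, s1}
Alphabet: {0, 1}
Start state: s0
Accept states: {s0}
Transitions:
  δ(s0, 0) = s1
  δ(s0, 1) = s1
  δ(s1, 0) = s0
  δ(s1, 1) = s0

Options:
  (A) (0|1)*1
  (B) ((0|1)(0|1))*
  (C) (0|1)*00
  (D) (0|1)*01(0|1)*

Check each option against the DFA on short strings; one disagreement eliminates an option:
  (A) (0|1)*1: on ε the DFA stays in s0 and accepts (s0 ∈ Accept), but the regex does not match it → eliminate
  (B) ((0|1)(0|1))*: agrees with the DFA on every string of length ≤ 6
  (C) (0|1)*00: on ε the DFA stays in s0 and accepts (s0 ∈ Accept), but the regex does not match it → eliminate
  (D) (0|1)*01(0|1)*: on ε the DFA stays in s0 and accepts (s0 ∈ Accept), but the regex does not match it → eliminate
Only (B) is consistent with the DFA.
(B) ((0|1)(0|1))*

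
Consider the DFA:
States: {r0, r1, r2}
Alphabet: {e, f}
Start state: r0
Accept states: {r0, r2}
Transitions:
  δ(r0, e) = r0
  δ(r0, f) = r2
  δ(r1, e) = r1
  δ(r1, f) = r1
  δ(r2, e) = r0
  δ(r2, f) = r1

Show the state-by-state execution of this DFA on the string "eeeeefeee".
read 'e': r0 → r0
  read 'e': r0 → r0
  read 'e': r0 → r0
  read 'e': r0 → r0
  read 'e': r0 → r0
  read 'f': r0 → r2
  read 'e': r2 → r0
  read 'e': r0 → r0
  read 'e': r0 → r0
r0 -> r0 -> r0 -> r0 -> r0 -> r0 -> r2 -> r0 -> r0 -> r0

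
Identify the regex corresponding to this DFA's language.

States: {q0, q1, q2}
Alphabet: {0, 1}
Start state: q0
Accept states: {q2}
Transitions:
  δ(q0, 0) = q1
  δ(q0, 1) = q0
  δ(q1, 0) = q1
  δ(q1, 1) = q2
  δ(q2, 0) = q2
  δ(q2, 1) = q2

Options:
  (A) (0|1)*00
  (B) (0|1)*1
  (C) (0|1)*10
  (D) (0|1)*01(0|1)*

Check each option against the DFA on short strings; one disagreement eliminates an option:
  (A) (0|1)*00: on '00' the DFA goes q0 → q1 → q1 and rejects (q1 ∉ Accept), but the regex matches it → eliminate
  (B) (0|1)*1: on '1' the DFA goes q0 → q0 and rejects (q0 ∉ Accept), but the regex matches it → eliminate
  (C) (0|1)*10: on '01' the DFA goes q0 → q1 → q2 and accepts (q2 ∈ Accept), but the regex does not match it → eliminate
  (D) (0|1)*01(0|1)*: agrees with the DFA on every string of length ≤ 6
Only (D) is consistent with the DFA.
(D) (0|1)*01(0|1)*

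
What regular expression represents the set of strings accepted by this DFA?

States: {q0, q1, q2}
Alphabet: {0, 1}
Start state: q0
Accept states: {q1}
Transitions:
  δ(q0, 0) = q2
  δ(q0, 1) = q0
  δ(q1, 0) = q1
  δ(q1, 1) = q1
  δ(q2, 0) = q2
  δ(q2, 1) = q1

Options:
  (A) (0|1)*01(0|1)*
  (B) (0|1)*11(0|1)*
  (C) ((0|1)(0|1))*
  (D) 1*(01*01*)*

Check each option against the DFA on short strings; one disagreement eliminates an option:
  (A) (0|1)*01(0|1)*: agrees with the DFA on every string of length ≤ 6
  (B) (0|1)*11(0|1)*: on '01' the DFA goes q0 → q2 → q1 and accepts (q1 ∈ Accept), but the regex does not match it → eliminate
  (C) ((0|1)(0|1))*: on ε the DFA stays in q0 and rejects (q0 ∉ Accept), but the regex matches it → eliminate
  (D) 1*(01*01*)*: on ε the DFA stays in q0 and rejects (q0 ∉ Accept), but the regex matches it → eliminate
Only (A) is consistent with the DFA.
(A) (0|1)*01(0|1)*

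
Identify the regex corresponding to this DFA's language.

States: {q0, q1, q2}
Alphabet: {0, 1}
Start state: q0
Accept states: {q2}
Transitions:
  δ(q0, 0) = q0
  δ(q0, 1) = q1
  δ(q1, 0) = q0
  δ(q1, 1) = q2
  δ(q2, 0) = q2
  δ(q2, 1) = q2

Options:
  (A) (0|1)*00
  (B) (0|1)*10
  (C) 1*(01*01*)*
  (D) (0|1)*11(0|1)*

Check each option against the DFA on short strings; one disagreement eliminates an option:
  (A) (0|1)*00: on '00' the DFA goes q0 → q0 → q0 and rejects (q0 ∉ Accept), but the regex matches it → eliminate
  (B) (0|1)*10: on '10' the DFA goes q0 → q1 → q0 and rejects (q0 ∉ Accept), but the regex matches it → eliminate
  (C) 1*(01*01*)*: on ε the DFA stays in q0 and rejects (q0 ∉ Accept), but the regex matches it → eliminate
  (D) (0|1)*11(0|1)*: agrees with the DFA on every string of length ≤ 6
Only (D) is consistent with the DFA.
(D) (0|1)*11(0|1)*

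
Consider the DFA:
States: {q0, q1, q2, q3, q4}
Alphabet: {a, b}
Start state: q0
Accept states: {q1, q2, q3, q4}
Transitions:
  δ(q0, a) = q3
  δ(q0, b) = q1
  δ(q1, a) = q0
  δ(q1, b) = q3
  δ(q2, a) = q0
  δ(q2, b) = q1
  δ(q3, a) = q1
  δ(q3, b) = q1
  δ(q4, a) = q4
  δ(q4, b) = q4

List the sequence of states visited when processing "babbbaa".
read 'b': q0 → q1
  read 'a': q1 → q0
  read 'b': q0 → q1
  read 'b': q1 → q3
  read 'b': q3 → q1
  read 'a': q1 → q0
  read 'a': q0 → q3
q0 -> q1 -> q0 -> q1 -> q3 -> q1 -> q0 -> q3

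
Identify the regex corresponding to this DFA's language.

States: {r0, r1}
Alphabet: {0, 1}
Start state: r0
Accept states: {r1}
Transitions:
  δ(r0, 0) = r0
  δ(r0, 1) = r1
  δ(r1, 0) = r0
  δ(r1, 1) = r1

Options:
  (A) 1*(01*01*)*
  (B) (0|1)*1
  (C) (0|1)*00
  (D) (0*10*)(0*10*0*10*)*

Check each option against the DFA on short strings; one disagreement eliminates an option:
  (A) 1*(01*01*)*: on ε the DFA stays in r0 and rejects (r0 ∉ Accept), but the regex matches it → eliminate
  (B) (0|1)*1: agrees with the DFA on every string of length ≤ 6
  (C) (0|1)*00: on '1' the DFA goes r0 → r1 and accepts (r1 ∈ Accept), but the regex does not match it → eliminate
  (D) (0*10*)(0*10*0*10*)*: on '10' the DFA goes r0 → r1 → r0 and rejects (r0 ∉ Accept), but the regex matches it → eliminate
Only (B) is consistent with the DFA.
(B) (0|1)*1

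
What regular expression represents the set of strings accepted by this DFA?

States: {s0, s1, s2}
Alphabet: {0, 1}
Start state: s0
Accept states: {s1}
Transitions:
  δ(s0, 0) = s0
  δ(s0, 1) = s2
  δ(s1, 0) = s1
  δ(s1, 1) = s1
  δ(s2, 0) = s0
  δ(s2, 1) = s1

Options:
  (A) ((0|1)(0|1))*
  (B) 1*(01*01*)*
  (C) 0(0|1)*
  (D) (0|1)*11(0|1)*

Check each option against the DFA on short strings; one disagreement eliminates an option:
  (A) ((0|1)(0|1))*: on ε the DFA stays in s0 and rejects (s0 ∉ Accept), but the regex matches it → eliminate
  (B) 1*(01*01*)*: on ε the DFA stays in s0 and rejects (s0 ∉ Accept), but the regex matches it → eliminate
  (C) 0(0|1)*: on '0' the DFA goes s0 → s0 and rejects (s0 ∉ Accept), but the regex matches it → eliminate
  (D) (0|1)*11(0|1)*: agrees with the DFA on every string of length ≤ 6
Only (D) is consistent with the DFA.
(D) (0|1)*11(0|1)*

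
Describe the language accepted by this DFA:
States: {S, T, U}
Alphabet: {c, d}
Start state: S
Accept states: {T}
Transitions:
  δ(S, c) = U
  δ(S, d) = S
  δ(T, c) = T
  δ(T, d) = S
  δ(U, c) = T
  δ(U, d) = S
Testing a few strings:
  'ddd' → reject
  'dddc' → reject
  'c' → reject
  'cdcc' → accept
State roles: S=last symbol not c; T=two trailing c's; U=one trailing c
All strings over {c,d} ending with cc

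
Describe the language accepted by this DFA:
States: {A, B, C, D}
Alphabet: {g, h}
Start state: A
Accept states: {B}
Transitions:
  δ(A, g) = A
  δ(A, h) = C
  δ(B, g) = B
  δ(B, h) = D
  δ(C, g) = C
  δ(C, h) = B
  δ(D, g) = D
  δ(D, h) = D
Testing a few strings:
  'hhh' → reject
  'hhhg' → reject
  'g' → reject
  'hg' → reject
State roles: A=zero h's; B=two h's; C=one h; D=≥ three h's (dead)
All strings over {g,h} containing exactly two h's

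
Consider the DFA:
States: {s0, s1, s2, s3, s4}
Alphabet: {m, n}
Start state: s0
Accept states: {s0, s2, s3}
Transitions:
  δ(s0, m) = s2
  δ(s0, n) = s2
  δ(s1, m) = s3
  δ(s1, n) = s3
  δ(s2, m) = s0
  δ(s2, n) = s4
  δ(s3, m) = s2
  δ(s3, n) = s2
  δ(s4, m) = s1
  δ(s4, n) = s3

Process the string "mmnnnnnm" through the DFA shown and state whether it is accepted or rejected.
Processing string "mmnnnnnm":
  s0 --m--> s2
  s2 --m--> s0
  s0 --n--> s2
  s2 --n--> s4
  s4 --n--> s3
  s3 --n--> s2
  s2 --n--> s4
  s4 --m--> s1
Final state: s1
Accept states: {s0, s2, s3}
No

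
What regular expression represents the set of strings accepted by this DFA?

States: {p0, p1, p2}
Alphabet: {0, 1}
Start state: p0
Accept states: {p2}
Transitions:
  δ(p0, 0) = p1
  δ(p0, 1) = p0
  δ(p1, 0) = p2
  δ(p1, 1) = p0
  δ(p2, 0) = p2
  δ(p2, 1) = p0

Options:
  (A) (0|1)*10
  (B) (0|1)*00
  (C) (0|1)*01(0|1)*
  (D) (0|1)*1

Check each option against the DFA on short strings; one disagreement eliminates an option:
  (A) (0|1)*10: on '00' the DFA goes p0 → p1 → p2 and accepts (p2 ∈ Accept), but the regex does not match it → eliminate
  (B) (0|1)*00: agrees with the DFA on every string of length ≤ 6
  (C) (0|1)*01(0|1)*: on '00' the DFA goes p0 → p1 → p2 and accepts (p2 ∈ Accept), but the regex does not match it → eliminate
  (D) (0|1)*1: on '1' the DFA goes p0 → p0 and rejects (p0 ∉ Accept), but the regex matches it → eliminate
Only (B) is consistent with the DFA.
(B) (0|1)*00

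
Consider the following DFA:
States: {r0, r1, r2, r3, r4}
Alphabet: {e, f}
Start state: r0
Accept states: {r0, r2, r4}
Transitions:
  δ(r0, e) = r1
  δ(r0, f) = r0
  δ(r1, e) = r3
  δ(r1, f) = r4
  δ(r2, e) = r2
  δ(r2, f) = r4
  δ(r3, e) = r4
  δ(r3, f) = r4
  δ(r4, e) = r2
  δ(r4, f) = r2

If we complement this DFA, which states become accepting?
Complement accept states = All states \ Original accept states
= {r0, r1, r2, r3, r4} \ {r0, r2, r4}
{r1, r3}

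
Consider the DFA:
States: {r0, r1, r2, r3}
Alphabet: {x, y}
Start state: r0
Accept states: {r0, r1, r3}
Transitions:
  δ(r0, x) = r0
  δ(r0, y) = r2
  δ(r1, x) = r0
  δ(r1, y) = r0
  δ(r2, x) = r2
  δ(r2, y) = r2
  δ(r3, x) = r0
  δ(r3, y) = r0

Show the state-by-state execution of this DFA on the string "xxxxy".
read 'x': r0 → r0
  read 'x': r0 → r0
  read 'x': r0 → r0
  read 'x': r0 → r0
  read 'y': r0 → r2
r0 -> r0 -> r0 -> r0 -> r0 -> r2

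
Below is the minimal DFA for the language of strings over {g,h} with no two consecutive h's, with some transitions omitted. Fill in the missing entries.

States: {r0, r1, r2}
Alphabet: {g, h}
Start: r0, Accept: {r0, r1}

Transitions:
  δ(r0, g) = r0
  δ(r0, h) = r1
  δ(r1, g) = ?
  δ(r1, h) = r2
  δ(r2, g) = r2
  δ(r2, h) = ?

From the language and accept set, identify what each state tracks — r0: last symbol not h (ok); r1: last symbol h (ok); r2: saw hh (dead).
Each missing δ(q, a) is the state matching the new tracked value after reading a.
δ(r1, g) = r0; δ(r2, h) = r2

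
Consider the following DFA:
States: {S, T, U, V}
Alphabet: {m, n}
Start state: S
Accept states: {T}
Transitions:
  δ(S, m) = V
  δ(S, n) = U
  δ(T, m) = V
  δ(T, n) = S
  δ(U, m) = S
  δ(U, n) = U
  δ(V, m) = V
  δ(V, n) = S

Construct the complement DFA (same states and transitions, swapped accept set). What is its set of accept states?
Complement accept states = All states \ Original accept states
= {S, T, U, V} \ {T}
{S, U, V}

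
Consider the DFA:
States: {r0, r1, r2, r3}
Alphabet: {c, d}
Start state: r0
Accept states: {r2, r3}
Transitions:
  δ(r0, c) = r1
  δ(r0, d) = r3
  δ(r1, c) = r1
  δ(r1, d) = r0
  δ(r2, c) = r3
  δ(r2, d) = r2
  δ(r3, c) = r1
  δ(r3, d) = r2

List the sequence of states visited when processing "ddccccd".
read 'd': r0 → r3
  read 'd': r3 → r2
  read 'c': r2 → r3
  read 'c': r3 → r1
  read 'c': r1 → r1
  read 'c': r1 → r1
  read 'd': r1 → r0
r0 -> r3 -> r2 -> r3 -> r1 -> r1 -> r1 -> r0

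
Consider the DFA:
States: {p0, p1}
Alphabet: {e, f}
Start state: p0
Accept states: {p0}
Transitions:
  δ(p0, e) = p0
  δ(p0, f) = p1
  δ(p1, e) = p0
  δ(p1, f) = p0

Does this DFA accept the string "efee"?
Processing string "efee":
  p0 --e--> p0
  p0 --f--> p1
  p1 --e--> p0
  p0 --e--> p0
Final state: p0
Accept states: {p0}
Yes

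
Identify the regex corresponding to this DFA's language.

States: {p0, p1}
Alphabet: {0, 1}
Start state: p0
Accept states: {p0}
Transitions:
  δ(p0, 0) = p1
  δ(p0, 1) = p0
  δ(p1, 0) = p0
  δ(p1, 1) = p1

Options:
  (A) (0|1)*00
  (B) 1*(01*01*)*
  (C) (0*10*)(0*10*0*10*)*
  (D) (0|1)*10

Check each option against the DFA on short strings; one disagreement eliminates an option:
  (A) (0|1)*00: on ε the DFA stays in p0 and accepts (p0 ∈ Accept), but the regex does not match it → eliminate
  (B) 1*(01*01*)*: agrees with the DFA on every string of length ≤ 6
  (C) (0*10*)(0*10*0*10*)*: on ε the DFA stays in p0 and accepts (p0 ∈ Accept), but the regex does not match it → eliminate
  (D) (0|1)*10: on ε the DFA stays in p0 and accepts (p0 ∈ Accept), but the regex does not match it → eliminate
Only (B) is consistent with the DFA.
(B) 1*(01*01*)*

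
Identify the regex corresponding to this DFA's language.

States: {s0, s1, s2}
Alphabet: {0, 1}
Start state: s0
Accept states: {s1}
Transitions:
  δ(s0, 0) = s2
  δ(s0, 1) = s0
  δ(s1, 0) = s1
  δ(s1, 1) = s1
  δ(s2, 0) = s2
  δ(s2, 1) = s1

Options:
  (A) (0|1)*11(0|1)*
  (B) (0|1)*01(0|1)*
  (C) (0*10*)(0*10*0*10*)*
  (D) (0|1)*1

Check each option against the DFA on short strings; one disagreement eliminates an option:
  (A) (0|1)*11(0|1)*: on '01' the DFA goes s0 → s2 → s1 and accepts (s1 ∈ Accept), but the regex does not match it → eliminate
  (B) (0|1)*01(0|1)*: agrees with the DFA on every string of length ≤ 6
  (C) (0*10*)(0*10*0*10*)*: on '1' the DFA goes s0 → s0 and rejects (s0 ∉ Accept), but the regex matches it → eliminate
  (D) (0|1)*1: on '1' the DFA goes s0 → s0 and rejects (s0 ∉ Accept), but the regex matches it → eliminate
Only (B) is consistent with the DFA.
(B) (0|1)*01(0|1)*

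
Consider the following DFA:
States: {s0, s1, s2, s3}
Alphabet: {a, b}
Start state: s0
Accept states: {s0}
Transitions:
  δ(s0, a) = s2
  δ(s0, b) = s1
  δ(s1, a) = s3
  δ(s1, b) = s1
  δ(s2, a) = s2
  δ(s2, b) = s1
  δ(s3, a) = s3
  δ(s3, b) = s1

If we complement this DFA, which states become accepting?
Complement accept states = All states \ Original accept states
= {s0, s1, s2, s3} \ {s0}
{s1, s2, s3}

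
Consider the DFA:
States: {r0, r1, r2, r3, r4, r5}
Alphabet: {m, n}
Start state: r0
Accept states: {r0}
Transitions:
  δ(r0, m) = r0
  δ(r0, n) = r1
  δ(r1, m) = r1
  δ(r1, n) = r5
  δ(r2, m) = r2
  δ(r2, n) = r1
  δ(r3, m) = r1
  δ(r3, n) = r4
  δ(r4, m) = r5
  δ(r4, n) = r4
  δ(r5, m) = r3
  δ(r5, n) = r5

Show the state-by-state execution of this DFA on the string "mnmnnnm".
read 'm': r0 → r0
  read 'n': r0 → r1
  read 'm': r1 → r1
  read 'n': r1 → r5
  read 'n': r5 → r5
  read 'n': r5 → r5
  read 'm': r5 → r3
r0 -> r0 -> r1 -> r1 -> r5 -> r5 -> r5 -> r3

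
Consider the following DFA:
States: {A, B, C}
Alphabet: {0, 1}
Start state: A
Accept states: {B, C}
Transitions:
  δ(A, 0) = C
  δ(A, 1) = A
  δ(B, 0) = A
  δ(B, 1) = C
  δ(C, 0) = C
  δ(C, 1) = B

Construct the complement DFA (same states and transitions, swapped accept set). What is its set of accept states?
Complement accept states = All states \ Original accept states
= {A, B, C} \ {B, C}
{A}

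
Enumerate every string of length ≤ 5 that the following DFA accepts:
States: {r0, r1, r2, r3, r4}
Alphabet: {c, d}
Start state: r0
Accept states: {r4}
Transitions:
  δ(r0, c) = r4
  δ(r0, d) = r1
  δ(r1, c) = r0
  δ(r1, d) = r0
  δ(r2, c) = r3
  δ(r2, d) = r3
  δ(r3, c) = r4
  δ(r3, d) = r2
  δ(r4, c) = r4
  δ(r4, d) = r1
c, cc, ccc, dcc, ddc, cccc, cdcc, cddc, dccc, ddcc, ccccc, ccdcc, ccddc, cdccc, cddcc, dcccc, dcdcc, dcddc, ddccc, dddcc, ddddc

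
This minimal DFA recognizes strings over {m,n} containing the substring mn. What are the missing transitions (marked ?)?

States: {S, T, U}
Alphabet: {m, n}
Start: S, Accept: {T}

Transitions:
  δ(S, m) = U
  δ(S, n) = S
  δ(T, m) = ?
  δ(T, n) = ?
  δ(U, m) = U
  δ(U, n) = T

From the language and accept set, identify what each state tracks — S: no m seen yet; T: substring mn seen; U: seen a m, waiting for n.
Each missing δ(q, a) is the state matching the new tracked value after reading a.
δ(T, m) = T; δ(T, n) = T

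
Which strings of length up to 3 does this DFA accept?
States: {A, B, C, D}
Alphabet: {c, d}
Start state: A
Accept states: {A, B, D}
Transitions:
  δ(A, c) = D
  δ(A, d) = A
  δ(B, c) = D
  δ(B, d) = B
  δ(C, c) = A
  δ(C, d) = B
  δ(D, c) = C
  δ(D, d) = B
ε, c, d, cd, dc, dd, ccc, ccd, cdc, cdd, dcd, ddc, ddd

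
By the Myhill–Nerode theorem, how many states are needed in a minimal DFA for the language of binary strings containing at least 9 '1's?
By Myhill–Nerode, count the distinguishable equivalence classes: 10 classes — having seen 0, 1, …, 8, or ≥9 copies of '1'; any two classes i < j (j ≤ 9) are distinguished by the string 1^(9−j), which takes class j to 9 copies (accepted) but leaves class i below 9 (rejected).
10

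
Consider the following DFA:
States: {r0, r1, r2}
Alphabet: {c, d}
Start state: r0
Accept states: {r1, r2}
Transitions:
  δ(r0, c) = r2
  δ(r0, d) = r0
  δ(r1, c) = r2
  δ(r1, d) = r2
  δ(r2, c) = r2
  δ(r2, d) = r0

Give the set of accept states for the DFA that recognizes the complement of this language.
Complement accept states = All states \ Original accept states
= {r0, r1, r2} \ {r1, r2}
{r0}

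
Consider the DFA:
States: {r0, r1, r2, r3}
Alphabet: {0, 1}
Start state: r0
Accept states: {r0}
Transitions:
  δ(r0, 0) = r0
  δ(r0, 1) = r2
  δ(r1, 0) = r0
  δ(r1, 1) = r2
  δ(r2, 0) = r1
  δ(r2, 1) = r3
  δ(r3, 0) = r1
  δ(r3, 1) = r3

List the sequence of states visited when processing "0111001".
read '0': r0 → r0
  read '1': r0 → r2
  read '1': r2 → r3
  read '1': r3 → r3
  read '0': r3 → r1
  read '0': r1 → r0
  read '1': r0 → r2
r0 -> r0 -> r2 -> r3 -> r3 -> r1 -> r0 -> r2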